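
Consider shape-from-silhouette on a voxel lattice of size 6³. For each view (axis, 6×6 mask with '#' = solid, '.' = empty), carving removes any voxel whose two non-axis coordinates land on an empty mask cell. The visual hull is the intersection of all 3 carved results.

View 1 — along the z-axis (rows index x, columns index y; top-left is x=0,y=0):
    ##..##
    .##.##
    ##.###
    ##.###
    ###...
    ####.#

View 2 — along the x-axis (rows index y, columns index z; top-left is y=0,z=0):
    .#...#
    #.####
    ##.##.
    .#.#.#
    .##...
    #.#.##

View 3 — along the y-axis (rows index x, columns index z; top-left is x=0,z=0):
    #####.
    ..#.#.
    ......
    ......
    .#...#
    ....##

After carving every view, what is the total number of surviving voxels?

before carving: 216 voxels (6×6×6)
V1 z: intersect with XY mask (26 set) -- 156 left
V2 x: intersect with YZ mask (20 set) -- 89 left
V3 y: intersect with XZ mask (11 set) -- 27 left

|visual hull| = 27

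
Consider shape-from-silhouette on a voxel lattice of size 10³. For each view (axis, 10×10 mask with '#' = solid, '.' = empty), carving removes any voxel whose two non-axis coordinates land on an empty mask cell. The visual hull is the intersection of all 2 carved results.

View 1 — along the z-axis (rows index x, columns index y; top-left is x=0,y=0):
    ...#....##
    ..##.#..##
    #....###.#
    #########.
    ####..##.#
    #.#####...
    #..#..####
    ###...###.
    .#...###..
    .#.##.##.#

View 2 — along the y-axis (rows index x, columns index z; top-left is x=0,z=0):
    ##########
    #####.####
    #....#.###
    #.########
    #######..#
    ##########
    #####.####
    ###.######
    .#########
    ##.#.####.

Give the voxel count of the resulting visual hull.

before carving: 1000 voxels (10×10×10)
  1. axis=2 (XY plane), |mask|=57  ⇒  voxels=570
  2. axis=1 (XZ plane), |mask|=85  ⇒  voxels=483

voxel count = 483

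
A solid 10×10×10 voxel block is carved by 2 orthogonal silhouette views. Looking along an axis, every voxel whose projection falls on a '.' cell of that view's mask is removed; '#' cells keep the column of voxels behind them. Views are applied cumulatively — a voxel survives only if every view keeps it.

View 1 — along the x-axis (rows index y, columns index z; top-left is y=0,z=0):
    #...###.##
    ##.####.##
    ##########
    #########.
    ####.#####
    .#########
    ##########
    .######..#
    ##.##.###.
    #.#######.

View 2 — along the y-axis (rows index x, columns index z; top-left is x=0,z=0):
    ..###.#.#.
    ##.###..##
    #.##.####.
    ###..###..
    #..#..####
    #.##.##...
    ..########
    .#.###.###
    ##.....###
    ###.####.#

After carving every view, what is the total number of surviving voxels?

start: 10×10×10 = 1000 voxels
  1. axis=0 (YZ plane), |mask|=83  ⇒  voxels=830
  2. axis=1 (XZ plane), |mask|=64  ⇒  voxels=533

remaining voxels: 533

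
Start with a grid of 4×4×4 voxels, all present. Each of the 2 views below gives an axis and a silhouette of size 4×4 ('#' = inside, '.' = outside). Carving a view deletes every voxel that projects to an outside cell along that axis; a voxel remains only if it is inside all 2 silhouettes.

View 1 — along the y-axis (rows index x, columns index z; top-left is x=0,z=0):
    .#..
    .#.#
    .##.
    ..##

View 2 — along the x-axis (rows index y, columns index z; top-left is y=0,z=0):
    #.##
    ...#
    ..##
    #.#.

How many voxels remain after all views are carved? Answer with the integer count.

full grid |V| = 64
  1. axis=1 (XZ plane), |mask|=7  ⇒  voxels=28
  2. axis=0 (YZ plane), |mask|=8  ⇒  voxels=12

|visual hull| = 12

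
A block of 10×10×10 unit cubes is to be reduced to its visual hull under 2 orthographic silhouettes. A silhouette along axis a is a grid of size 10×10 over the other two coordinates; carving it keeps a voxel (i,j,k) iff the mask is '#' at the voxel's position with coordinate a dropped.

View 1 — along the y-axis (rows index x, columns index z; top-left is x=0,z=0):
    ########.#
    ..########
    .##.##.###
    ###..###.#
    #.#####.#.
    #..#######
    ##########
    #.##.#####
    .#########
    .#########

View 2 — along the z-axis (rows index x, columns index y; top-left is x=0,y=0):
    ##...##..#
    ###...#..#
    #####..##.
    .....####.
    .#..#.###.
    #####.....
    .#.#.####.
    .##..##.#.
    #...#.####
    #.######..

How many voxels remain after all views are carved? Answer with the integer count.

|visual hull| = 454

initial block: 10^3 = 1000
V1 y: intersect with XZ mask (82 set) -- 820 left
V2 z: intersect with XY mask (55 set) -- 454 left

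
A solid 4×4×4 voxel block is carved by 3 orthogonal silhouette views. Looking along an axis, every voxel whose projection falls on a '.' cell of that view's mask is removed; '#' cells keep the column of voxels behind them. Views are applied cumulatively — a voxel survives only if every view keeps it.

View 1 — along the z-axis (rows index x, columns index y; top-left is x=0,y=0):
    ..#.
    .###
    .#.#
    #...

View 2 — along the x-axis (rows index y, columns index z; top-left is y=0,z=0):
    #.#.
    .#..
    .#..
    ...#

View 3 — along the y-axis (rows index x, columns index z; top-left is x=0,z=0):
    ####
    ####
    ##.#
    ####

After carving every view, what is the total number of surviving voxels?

full grid |V| = 64
[1] z-view keeps 7 columns → grid now 28
[2] x-view keeps 5 columns → grid now 8
[3] y-view keeps 15 columns → grid now 8

remaining voxels: 8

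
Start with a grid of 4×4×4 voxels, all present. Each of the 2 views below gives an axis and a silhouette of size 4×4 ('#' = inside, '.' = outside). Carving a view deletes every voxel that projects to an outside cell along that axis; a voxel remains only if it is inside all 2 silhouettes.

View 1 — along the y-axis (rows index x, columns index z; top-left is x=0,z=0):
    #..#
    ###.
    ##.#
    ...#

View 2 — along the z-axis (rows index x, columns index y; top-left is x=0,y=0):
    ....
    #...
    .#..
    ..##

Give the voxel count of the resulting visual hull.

full grid |V| = 64
step 1: project along y, AND mask (9/16) → |grid| = 36
step 2: project along z, AND mask (4/16) → |grid| = 8

remaining voxels: 8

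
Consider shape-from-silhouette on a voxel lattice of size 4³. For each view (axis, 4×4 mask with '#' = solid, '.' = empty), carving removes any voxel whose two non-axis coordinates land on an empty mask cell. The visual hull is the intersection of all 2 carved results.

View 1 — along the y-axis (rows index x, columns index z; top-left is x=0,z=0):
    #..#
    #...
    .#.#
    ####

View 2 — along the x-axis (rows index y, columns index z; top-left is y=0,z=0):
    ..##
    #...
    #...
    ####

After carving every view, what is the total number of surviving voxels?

initial block: 4^3 = 64
[1] y-view keeps 9 columns → grid now 36
[2] x-view keeps 8 columns → grid now 19

voxel count = 19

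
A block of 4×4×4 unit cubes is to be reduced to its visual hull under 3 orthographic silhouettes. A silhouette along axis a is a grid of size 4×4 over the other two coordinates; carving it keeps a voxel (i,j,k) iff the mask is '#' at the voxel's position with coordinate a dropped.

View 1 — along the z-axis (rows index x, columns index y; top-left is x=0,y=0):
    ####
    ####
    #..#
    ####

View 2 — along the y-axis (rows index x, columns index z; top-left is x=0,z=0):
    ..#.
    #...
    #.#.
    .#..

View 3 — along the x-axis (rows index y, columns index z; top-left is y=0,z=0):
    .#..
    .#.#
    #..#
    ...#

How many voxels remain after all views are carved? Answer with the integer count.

before carving: 64 voxels (4×4×4)
step 1: project along z, AND mask (14/16) → |grid| = 56
step 2: project along y, AND mask (5/16) → |grid| = 16
step 3: project along x, AND mask (6/16) → |grid| = 3

remaining voxels: 3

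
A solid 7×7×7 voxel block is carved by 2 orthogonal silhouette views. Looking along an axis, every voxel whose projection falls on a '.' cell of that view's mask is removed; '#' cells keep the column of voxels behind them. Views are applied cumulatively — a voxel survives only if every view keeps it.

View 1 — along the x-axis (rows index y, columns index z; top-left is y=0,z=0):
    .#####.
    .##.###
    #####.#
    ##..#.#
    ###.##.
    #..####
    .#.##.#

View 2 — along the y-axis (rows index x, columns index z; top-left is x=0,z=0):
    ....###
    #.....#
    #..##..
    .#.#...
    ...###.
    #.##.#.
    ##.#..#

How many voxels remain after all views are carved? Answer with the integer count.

voxel count = 100

initial block: 7^3 = 343
  1. axis=0 (YZ plane), |mask|=34  ⇒  voxels=238
  2. axis=1 (XZ plane), |mask|=21  ⇒  voxels=100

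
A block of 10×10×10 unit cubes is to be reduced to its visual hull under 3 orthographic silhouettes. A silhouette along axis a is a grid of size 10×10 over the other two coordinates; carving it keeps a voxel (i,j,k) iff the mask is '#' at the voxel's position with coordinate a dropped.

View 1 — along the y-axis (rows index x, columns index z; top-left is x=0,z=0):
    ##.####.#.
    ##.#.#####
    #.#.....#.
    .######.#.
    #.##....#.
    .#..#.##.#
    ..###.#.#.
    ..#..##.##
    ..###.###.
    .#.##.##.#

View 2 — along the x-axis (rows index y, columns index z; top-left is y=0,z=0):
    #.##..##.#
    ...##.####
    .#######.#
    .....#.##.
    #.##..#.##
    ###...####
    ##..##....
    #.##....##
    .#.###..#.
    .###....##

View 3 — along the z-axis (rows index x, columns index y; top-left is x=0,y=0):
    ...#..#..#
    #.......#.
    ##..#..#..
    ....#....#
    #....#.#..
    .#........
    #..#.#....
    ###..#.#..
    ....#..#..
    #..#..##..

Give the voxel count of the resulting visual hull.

remaining voxels: 89

before carving: 1000 voxels (10×10×10)
after view 1 [y-axis, 56 of 100 cells solid] → remaining = 560
after view 2 [x-axis, 55 of 100 cells solid] → remaining = 314
after view 3 [z-axis, 29 of 100 cells solid] → remaining = 89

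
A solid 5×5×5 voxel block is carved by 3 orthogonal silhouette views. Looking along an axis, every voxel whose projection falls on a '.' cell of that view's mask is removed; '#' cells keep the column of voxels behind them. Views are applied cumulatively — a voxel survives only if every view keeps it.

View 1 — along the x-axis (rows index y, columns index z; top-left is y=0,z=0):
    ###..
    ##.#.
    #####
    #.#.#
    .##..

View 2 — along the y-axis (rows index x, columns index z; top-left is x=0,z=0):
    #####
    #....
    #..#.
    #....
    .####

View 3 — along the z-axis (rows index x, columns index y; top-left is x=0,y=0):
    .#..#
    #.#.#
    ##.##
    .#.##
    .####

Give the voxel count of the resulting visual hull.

|visual hull| = 23

initial block: 5^3 = 125
  1. axis=0 (YZ plane), |mask|=16  ⇒  voxels=80
  2. axis=1 (XZ plane), |mask|=13  ⇒  voxels=42
  3. axis=2 (XY plane), |mask|=16  ⇒  voxels=23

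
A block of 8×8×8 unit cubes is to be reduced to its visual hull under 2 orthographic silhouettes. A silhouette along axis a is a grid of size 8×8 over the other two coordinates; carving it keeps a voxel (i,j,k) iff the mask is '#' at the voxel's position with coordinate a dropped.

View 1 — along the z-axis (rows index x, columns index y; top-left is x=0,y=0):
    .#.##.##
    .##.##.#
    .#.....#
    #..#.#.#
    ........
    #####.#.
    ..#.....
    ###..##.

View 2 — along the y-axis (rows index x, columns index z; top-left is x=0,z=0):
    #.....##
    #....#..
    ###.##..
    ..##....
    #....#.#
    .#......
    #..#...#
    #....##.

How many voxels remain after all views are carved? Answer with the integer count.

before carving: 512 voxels (8×8×8)
carve view 1 (along z, XY-mask fill 28/64): 224 voxels remain
carve view 2 (along y, XZ-mask fill 22/64): 67 voxels remain

remaining voxels: 67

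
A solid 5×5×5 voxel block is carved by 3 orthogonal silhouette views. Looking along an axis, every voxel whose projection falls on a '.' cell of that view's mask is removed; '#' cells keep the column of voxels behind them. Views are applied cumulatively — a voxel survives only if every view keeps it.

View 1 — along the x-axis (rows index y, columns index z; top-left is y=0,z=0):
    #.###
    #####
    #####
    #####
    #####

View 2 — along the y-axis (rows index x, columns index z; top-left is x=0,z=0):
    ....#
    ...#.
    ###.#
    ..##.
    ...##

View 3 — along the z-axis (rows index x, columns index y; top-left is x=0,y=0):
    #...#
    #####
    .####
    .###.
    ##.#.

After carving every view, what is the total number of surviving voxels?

voxel count = 35

initial block: 5^3 = 125
[1] x-view keeps 24 columns → grid now 120
[2] y-view keeps 10 columns → grid now 49
[3] z-view keeps 17 columns → grid now 35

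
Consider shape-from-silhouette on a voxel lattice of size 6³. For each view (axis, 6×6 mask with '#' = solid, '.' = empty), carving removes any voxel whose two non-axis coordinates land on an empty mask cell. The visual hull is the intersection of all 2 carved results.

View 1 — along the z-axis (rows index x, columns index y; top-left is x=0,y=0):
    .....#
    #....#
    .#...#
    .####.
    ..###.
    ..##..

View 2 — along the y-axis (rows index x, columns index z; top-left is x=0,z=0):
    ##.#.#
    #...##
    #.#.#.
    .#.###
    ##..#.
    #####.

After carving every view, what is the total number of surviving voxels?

initial block: 6^3 = 216
V1 z: intersect with XY mask (14 set) -- 84 left
V2 y: intersect with XZ mask (22 set) -- 51 left

|visual hull| = 51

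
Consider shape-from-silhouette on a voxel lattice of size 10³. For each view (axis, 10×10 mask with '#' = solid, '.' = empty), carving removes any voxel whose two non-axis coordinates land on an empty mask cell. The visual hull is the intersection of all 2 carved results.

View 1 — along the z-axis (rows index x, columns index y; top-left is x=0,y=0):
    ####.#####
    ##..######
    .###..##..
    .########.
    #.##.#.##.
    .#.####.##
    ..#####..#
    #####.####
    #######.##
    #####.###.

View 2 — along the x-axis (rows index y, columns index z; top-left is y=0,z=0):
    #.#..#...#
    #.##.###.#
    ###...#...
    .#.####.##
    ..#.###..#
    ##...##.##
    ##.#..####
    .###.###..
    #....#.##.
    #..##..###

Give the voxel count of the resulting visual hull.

|visual hull| = 425

before carving: 1000 voxels (10×10×10)
after view 1 [z-axis, 75 of 100 cells solid] → remaining = 750
after view 2 [x-axis, 56 of 100 cells solid] → remaining = 425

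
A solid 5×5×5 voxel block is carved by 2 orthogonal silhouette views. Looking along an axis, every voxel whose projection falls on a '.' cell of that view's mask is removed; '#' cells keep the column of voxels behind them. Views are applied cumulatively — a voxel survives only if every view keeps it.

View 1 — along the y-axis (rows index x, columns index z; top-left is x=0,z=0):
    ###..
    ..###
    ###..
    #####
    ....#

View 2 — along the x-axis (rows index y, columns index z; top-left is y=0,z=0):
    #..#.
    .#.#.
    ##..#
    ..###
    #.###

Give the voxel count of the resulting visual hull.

start: 5×5×5 = 125 voxels
[1] y-view keeps 15 columns → grid now 75
[2] x-view keeps 14 columns → grid now 40

|visual hull| = 40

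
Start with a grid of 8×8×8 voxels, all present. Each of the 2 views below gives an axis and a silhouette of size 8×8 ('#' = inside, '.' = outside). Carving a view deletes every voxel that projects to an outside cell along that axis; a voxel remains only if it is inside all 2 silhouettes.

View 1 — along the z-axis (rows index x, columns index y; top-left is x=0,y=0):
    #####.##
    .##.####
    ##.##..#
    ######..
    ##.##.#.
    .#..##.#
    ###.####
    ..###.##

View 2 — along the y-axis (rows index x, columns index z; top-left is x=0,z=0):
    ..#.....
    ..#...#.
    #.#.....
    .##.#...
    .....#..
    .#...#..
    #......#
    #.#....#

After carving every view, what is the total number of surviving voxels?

before carving: 512 voxels (8×8×8)
[1] z-view keeps 45 columns → grid now 360
[2] y-view keeps 16 columns → grid now 89

89 voxels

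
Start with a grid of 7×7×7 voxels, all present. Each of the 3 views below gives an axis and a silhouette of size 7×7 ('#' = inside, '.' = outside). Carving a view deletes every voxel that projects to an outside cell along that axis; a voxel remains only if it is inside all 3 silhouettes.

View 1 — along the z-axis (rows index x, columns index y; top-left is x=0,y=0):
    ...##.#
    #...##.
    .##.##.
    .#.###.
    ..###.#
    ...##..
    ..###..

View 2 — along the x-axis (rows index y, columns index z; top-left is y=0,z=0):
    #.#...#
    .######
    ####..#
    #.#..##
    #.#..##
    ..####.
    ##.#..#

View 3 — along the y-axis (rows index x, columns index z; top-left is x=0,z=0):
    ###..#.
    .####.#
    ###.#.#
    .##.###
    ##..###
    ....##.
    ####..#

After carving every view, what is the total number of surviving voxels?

67 voxels

before carving: 343 voxels (7×7×7)
carve view 1 (along z, XY-mask fill 23/49): 161 voxels remain
carve view 2 (along x, YZ-mask fill 30/49): 98 voxels remain
carve view 3 (along y, XZ-mask fill 31/49): 67 voxels remain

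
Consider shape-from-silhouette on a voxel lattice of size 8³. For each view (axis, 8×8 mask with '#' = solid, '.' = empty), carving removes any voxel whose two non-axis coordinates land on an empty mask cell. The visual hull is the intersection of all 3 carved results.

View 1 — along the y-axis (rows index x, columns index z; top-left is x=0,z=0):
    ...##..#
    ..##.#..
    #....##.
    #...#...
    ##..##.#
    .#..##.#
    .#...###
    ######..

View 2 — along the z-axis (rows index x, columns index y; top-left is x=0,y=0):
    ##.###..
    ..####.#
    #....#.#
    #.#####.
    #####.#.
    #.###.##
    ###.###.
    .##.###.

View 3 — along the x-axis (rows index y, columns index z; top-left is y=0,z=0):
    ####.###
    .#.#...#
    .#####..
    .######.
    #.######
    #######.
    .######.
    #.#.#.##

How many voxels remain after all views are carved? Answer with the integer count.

remaining voxels: 116

start: 8×8×8 = 512 voxels
  1. axis=1 (XZ plane), |mask|=30  ⇒  voxels=240
  2. axis=2 (XY plane), |mask|=42  ⇒  voxels=159
  3. axis=0 (YZ plane), |mask|=46  ⇒  voxels=116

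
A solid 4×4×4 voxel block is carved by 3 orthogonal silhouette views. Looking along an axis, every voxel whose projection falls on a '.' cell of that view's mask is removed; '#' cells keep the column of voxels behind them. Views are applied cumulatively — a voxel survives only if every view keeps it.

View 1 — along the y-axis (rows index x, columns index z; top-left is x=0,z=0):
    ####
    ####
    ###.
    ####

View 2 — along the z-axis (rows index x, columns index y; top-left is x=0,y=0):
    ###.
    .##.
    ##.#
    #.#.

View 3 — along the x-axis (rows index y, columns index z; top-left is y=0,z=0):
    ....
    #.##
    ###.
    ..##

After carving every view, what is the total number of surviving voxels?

18 voxels

start: 4×4×4 = 64 voxels
step 1: project along y, AND mask (15/16) → |grid| = 60
step 2: project along z, AND mask (10/16) → |grid| = 37
step 3: project along x, AND mask (8/16) → |grid| = 18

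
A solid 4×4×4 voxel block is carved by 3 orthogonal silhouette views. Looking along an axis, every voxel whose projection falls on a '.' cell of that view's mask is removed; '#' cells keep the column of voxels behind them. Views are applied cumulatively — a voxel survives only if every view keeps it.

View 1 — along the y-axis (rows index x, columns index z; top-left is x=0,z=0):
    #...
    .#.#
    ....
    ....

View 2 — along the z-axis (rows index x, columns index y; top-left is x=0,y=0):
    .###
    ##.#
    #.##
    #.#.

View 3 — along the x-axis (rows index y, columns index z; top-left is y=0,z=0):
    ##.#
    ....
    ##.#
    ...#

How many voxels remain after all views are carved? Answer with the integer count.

remaining voxels: 4

before carving: 64 voxels (4×4×4)
V1 y: intersect with XZ mask (3 set) -- 12 left
V2 z: intersect with XY mask (11 set) -- 9 left
V3 x: intersect with YZ mask (7 set) -- 4 left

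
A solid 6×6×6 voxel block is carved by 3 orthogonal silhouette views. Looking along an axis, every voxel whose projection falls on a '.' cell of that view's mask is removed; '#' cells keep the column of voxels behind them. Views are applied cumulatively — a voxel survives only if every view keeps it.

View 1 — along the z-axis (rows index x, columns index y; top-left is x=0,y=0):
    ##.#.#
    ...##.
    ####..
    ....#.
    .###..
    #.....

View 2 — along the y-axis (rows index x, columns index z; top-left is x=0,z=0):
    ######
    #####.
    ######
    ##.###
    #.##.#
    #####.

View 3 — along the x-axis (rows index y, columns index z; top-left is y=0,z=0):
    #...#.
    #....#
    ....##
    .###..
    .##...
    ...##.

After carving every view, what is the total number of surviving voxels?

full grid |V| = 216
step 1: project along z, AND mask (15/36) → |grid| = 90
step 2: project along y, AND mask (31/36) → |grid| = 80
step 3: project along x, AND mask (13/36) → |grid| = 31

31 voxels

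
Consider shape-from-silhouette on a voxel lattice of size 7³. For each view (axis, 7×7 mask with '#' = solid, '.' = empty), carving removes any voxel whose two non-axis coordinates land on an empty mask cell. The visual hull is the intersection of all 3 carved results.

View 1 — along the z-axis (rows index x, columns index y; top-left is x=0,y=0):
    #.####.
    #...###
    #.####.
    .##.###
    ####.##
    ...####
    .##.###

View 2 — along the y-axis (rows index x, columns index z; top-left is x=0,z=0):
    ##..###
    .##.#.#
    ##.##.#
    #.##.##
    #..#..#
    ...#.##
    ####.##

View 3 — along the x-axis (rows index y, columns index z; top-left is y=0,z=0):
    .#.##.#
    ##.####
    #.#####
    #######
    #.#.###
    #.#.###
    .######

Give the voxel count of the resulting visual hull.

full grid |V| = 343
  1. axis=2 (XY plane), |mask|=34  ⇒  voxels=238
  2. axis=1 (XZ plane), |mask|=31  ⇒  voxels=151
  3. axis=0 (YZ plane), |mask|=39  ⇒  voxels=121

remaining voxels: 121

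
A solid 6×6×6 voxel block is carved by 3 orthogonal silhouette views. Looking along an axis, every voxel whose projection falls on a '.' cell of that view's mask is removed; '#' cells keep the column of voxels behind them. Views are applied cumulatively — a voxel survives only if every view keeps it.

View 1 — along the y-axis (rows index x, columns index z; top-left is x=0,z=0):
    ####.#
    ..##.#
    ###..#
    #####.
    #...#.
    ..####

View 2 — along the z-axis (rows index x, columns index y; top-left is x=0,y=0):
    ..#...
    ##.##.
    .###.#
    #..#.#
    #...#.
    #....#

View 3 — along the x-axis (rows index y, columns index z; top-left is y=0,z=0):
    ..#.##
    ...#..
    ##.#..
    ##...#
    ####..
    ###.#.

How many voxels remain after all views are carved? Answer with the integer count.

voxel count = 32

before carving: 216 voxels (6×6×6)
  1. axis=1 (XZ plane), |mask|=23  ⇒  voxels=138
  2. axis=2 (XY plane), |mask|=16  ⇒  voxels=60
  3. axis=0 (YZ plane), |mask|=18  ⇒  voxels=32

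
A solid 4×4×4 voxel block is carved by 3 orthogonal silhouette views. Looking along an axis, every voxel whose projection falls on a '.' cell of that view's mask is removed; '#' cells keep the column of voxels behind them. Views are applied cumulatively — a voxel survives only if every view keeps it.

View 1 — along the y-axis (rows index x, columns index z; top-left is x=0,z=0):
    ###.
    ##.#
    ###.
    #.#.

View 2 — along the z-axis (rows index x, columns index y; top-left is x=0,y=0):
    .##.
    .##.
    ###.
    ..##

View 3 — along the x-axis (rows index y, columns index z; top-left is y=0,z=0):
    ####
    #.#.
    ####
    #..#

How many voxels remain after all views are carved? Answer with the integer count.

voxel count = 20

before carving: 64 voxels (4×4×4)
after view 1 [y-axis, 11 of 16 cells solid] → remaining = 44
after view 2 [z-axis, 9 of 16 cells solid] → remaining = 25
after view 3 [x-axis, 12 of 16 cells solid] → remaining = 20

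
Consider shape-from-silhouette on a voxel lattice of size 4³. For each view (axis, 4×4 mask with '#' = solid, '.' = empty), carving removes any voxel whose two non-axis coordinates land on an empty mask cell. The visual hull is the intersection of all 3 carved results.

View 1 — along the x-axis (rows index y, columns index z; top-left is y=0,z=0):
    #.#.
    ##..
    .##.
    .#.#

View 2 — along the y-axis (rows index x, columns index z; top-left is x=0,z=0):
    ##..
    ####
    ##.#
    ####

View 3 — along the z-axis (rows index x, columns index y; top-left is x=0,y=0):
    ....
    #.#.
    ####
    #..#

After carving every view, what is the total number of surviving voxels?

full grid |V| = 64
  1. axis=0 (YZ plane), |mask|=8  ⇒  voxels=32
  2. axis=1 (XZ plane), |mask|=13  ⇒  voxels=27
  3. axis=2 (XY plane), |mask|=8  ⇒  voxels=14

remaining voxels: 14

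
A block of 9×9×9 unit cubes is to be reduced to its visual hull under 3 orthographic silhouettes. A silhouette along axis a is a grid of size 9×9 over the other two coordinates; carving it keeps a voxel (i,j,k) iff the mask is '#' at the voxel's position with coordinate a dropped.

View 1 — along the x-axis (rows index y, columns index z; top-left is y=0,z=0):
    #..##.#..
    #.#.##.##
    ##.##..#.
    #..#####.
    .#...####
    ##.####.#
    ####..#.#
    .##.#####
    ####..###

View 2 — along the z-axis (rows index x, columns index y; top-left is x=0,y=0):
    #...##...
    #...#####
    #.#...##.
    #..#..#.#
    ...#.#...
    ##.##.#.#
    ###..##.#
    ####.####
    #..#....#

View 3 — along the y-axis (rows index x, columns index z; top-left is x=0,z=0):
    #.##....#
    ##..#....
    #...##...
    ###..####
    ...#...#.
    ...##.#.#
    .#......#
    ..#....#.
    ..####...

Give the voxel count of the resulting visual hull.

voxel count = 85

start: 9×9×9 = 729 voxels
V1 x: intersect with YZ mask (53 set) -- 477 left
V2 z: intersect with XY mask (42 set) -- 244 left
V3 y: intersect with XZ mask (31 set) -- 85 left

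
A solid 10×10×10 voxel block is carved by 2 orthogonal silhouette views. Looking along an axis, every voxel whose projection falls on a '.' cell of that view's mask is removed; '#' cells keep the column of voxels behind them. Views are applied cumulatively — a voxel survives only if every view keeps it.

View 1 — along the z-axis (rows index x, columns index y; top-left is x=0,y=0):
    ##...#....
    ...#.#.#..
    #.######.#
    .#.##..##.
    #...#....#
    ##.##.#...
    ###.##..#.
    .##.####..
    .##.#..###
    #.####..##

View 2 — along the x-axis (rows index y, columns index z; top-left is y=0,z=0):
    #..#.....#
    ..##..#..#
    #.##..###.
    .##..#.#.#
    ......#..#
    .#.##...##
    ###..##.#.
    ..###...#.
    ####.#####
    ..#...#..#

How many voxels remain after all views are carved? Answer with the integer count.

voxel count = 229

before carving: 1000 voxels (10×10×10)
carve view 1 (along z, XY-mask fill 52/100): 520 voxels remain
carve view 2 (along x, YZ-mask fill 47/100): 229 voxels remain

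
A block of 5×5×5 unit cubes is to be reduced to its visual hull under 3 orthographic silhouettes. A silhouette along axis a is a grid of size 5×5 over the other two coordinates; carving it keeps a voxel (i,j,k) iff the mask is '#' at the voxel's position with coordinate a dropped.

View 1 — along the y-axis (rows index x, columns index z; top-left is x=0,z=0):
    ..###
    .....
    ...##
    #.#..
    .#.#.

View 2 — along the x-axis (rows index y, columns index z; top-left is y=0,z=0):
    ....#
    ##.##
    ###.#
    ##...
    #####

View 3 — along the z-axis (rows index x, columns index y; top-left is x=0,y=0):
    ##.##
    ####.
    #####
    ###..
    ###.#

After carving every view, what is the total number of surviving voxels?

20 voxels

before carving: 125 voxels (5×5×5)
  1. axis=1 (XZ plane), |mask|=9  ⇒  voxels=45
  2. axis=0 (YZ plane), |mask|=16  ⇒  voxels=26
  3. axis=2 (XY plane), |mask|=20  ⇒  voxels=20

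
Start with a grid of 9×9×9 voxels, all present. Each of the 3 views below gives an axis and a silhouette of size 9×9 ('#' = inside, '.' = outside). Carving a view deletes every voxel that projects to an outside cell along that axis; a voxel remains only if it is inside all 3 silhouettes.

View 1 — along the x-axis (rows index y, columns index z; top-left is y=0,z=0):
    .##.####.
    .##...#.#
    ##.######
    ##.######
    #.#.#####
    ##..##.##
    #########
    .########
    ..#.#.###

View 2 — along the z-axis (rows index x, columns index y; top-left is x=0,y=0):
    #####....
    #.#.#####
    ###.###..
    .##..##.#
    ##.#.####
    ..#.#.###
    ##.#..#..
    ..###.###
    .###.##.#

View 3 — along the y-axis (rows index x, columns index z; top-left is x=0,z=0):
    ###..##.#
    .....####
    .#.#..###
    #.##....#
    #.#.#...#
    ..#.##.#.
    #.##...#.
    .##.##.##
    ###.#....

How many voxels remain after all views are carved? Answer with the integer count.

full grid |V| = 729
after view 1 [x-axis, 61 of 81 cells solid] → remaining = 549
after view 2 [z-axis, 51 of 81 cells solid] → remaining = 349
after view 3 [y-axis, 41 of 81 cells solid] → remaining = 179

voxel count = 179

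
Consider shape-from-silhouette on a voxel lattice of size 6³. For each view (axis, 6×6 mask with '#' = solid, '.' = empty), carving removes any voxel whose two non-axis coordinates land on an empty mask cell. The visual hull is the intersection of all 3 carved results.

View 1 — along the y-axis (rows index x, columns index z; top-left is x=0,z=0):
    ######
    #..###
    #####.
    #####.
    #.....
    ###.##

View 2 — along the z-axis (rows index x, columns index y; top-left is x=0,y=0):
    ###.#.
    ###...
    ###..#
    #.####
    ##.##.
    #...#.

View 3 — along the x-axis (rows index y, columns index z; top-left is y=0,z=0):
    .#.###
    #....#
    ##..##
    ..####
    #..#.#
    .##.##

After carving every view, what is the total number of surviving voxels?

initial block: 6^3 = 216
  1. axis=1 (XZ plane), |mask|=26  ⇒  voxels=156
  2. axis=2 (XY plane), |mask|=22  ⇒  voxels=95
  3. axis=0 (YZ plane), |mask|=21  ⇒  voxels=52

voxel count = 52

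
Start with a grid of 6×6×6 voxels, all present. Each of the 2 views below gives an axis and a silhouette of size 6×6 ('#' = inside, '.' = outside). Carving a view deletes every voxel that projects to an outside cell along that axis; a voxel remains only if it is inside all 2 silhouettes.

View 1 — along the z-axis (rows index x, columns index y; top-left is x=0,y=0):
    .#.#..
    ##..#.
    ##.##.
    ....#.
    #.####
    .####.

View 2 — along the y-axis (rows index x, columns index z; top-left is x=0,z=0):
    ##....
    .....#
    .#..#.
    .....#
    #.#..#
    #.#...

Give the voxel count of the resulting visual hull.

initial block: 6^3 = 216
V1 z: intersect with XY mask (19 set) -- 114 left
V2 y: intersect with XZ mask (11 set) -- 39 left

|visual hull| = 39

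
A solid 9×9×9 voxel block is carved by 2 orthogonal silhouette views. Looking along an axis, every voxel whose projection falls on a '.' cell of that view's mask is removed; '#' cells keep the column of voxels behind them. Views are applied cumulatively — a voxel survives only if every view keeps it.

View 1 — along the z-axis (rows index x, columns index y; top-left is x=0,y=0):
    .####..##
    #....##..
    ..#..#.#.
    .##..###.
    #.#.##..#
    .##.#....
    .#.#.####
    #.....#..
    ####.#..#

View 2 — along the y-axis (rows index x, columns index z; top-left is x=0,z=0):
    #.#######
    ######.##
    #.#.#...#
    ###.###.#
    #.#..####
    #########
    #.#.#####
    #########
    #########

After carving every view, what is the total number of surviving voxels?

full grid |V| = 729
[1] z-view keeps 39 columns → grid now 351
[2] y-view keeps 67 columns → grid now 290

voxel count = 290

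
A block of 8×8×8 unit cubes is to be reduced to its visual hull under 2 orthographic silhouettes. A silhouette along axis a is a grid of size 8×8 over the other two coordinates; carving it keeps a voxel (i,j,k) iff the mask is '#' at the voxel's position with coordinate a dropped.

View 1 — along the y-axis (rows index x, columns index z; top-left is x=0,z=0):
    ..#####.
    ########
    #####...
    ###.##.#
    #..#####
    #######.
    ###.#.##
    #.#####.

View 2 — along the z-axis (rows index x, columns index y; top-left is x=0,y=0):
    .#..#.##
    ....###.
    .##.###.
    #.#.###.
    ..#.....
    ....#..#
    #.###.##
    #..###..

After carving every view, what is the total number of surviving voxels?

start: 8×8×8 = 512 voxels
[1] y-view keeps 49 columns → grid now 392
[2] z-view keeps 30 columns → grid now 179

remaining voxels: 179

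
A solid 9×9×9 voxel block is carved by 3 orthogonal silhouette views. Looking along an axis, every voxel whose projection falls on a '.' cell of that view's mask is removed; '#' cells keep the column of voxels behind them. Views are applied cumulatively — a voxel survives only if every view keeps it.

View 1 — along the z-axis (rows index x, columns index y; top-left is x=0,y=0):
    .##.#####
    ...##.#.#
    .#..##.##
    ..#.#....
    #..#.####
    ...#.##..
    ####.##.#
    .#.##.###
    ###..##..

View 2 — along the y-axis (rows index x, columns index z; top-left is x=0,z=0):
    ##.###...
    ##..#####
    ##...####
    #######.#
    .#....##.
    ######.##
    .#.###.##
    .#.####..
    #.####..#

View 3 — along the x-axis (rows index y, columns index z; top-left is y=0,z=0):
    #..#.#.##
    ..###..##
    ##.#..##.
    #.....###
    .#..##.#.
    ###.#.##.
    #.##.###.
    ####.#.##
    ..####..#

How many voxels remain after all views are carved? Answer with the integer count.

initial block: 9^3 = 729
[1] z-view keeps 45 columns → grid now 405
[2] y-view keeps 54 columns → grid now 253
[3] x-view keeps 47 columns → grid now 137

voxel count = 137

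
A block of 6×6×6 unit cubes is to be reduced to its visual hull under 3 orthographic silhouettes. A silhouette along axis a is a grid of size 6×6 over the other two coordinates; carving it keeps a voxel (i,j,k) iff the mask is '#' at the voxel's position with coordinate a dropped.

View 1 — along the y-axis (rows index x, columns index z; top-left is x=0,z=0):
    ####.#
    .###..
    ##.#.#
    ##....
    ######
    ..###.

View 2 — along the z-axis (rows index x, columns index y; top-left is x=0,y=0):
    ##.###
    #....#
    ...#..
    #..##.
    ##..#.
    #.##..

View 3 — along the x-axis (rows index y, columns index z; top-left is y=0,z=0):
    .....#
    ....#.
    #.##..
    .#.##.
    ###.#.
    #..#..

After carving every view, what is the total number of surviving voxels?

before carving: 216 voxels (6×6×6)
V1 y: intersect with XZ mask (23 set) -- 138 left
V2 z: intersect with XY mask (17 set) -- 68 left
V3 x: intersect with YZ mask (14 set) -- 24 left

24 voxels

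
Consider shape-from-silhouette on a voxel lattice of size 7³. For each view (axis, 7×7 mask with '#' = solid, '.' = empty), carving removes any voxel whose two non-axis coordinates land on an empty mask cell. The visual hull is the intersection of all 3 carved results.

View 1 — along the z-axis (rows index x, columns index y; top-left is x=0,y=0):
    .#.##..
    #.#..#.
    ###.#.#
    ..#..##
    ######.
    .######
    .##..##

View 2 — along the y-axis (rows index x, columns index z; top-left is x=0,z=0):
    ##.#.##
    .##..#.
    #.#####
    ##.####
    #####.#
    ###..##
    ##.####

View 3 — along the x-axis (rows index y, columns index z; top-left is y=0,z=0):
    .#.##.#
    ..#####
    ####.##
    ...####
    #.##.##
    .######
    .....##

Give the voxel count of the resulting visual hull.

voxel count = 110

full grid |V| = 343
carve view 1 (along z, XY-mask fill 30/49): 210 voxels remain
carve view 2 (along y, XZ-mask fill 37/49): 162 voxels remain
carve view 3 (along x, YZ-mask fill 32/49): 110 voxels remain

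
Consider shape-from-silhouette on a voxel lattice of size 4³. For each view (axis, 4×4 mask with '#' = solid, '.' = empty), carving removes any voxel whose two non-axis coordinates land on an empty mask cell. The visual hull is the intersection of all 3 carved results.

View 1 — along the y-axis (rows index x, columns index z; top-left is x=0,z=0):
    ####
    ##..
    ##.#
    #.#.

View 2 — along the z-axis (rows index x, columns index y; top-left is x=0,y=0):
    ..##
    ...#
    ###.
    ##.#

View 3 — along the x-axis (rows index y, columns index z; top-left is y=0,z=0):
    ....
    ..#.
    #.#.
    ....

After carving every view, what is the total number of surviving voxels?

4 voxels

full grid |V| = 64
carve view 1 (along y, XZ-mask fill 11/16): 44 voxels remain
carve view 2 (along z, XY-mask fill 9/16): 25 voxels remain
carve view 3 (along x, YZ-mask fill 3/16): 4 voxels remain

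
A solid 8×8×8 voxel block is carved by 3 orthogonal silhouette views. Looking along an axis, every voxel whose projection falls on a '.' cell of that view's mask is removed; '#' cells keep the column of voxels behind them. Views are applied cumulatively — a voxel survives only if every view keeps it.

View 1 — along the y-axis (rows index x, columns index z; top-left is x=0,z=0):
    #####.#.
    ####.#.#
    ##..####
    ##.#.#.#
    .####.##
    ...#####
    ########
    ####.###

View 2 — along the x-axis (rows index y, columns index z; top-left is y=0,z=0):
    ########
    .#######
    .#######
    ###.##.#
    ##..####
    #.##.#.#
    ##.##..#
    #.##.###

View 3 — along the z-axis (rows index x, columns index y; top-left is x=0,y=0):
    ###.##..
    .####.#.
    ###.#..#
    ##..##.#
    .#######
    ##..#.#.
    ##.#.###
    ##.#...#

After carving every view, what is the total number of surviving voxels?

full grid |V| = 512
V1 y: intersect with XZ mask (49 set) -- 392 left
V2 x: intersect with YZ mask (50 set) -- 308 left
V3 z: intersect with XY mask (41 set) -- 202 left

|visual hull| = 202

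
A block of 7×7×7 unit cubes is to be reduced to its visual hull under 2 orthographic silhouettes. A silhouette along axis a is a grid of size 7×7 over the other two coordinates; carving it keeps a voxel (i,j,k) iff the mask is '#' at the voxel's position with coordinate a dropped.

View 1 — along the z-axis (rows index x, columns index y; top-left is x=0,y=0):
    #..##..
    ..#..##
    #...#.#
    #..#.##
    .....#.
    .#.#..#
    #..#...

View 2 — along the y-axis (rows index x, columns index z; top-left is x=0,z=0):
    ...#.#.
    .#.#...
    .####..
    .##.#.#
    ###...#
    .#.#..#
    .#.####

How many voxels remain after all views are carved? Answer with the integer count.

initial block: 7^3 = 343
[1] z-view keeps 19 columns → grid now 133
[2] y-view keeps 24 columns → grid now 63

voxel count = 63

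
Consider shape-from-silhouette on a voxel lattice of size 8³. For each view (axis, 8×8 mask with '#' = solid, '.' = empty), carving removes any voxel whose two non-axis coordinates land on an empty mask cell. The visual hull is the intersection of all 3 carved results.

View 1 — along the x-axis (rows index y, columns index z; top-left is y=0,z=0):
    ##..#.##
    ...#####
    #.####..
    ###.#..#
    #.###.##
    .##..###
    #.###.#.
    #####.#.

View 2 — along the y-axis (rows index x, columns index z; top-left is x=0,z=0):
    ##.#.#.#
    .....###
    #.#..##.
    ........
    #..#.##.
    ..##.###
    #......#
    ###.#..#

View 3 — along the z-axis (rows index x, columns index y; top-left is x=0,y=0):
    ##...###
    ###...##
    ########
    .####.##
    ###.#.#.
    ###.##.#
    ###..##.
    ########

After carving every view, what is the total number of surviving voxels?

initial block: 8^3 = 512
V1 x: intersect with YZ mask (42 set) -- 336 left
V2 y: intersect with XZ mask (28 set) -- 142 left
V3 z: intersect with XY mask (48 set) -- 111 left

remaining voxels: 111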